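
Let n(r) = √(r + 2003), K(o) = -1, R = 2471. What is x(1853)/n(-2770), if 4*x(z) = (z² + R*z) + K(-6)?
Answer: -8012371*I*√767/3068 ≈ -72328.0*I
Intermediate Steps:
x(z) = -¼ + z²/4 + 2471*z/4 (x(z) = ((z² + 2471*z) - 1)/4 = (-1 + z² + 2471*z)/4 = -¼ + z²/4 + 2471*z/4)
n(r) = √(2003 + r)
x(1853)/n(-2770) = (-¼ + (¼)*1853² + (2471/4)*1853)/(√(2003 - 2770)) = (-¼ + (¼)*3433609 + 4578763/4)/(√(-767)) = (-¼ + 3433609/4 + 4578763/4)/((I*√767)) = 8012371*(-I*√767/767)/4 = -8012371*I*√767/3068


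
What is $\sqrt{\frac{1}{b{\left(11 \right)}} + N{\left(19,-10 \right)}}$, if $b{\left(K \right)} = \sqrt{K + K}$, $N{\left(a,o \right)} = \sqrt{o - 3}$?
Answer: $\frac{\sqrt{22 \sqrt{22} + 484 i \sqrt{13}}}{22} \approx 1.3829 + 1.3036 i$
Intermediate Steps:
$N{\left(a,o \right)} = \sqrt{-3 + o}$
$b{\left(K \right)} = \sqrt{2} \sqrt{K}$ ($b{\left(K \right)} = \sqrt{2 K} = \sqrt{2} \sqrt{K}$)
$\sqrt{\frac{1}{b{\left(11 \right)}} + N{\left(19,-10 \right)}} = \sqrt{\frac{1}{\sqrt{2} \sqrt{11}} + \sqrt{-3 - 10}} = \sqrt{\frac{1}{\sqrt{22}} + \sqrt{-13}} = \sqrt{\frac{\sqrt{22}}{22} + i \sqrt{13}}$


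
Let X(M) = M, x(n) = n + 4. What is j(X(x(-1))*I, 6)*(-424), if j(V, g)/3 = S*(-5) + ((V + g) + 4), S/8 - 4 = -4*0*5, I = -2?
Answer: 198432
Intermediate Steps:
x(n) = 4 + n
S = 32 (S = 32 + 8*(-4*0*5) = 32 + 8*(0*5) = 32 + 8*0 = 32 + 0 = 32)
j(V, g) = -468 + 3*V + 3*g (j(V, g) = 3*(32*(-5) + ((V + g) + 4)) = 3*(-160 + (4 + V + g)) = 3*(-156 + V + g) = -468 + 3*V + 3*g)
j(X(x(-1))*I, 6)*(-424) = (-468 + 3*((4 - 1)*(-2)) + 3*6)*(-424) = (-468 + 3*(3*(-2)) + 18)*(-424) = (-468 + 3*(-6) + 18)*(-424) = (-468 - 18 + 18)*(-424) = -468*(-424) = 198432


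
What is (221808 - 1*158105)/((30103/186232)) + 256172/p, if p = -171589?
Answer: 2035644755219828/5165343667 ≈ 3.9410e+5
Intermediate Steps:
(221808 - 1*158105)/((30103/186232)) + 256172/p = (221808 - 1*158105)/((30103/186232)) + 256172/(-171589) = (221808 - 158105)/((30103*(1/186232))) + 256172*(-1/171589) = 63703/(30103/186232) - 256172/171589 = 63703*(186232/30103) - 256172/171589 = 11863537096/30103 - 256172/171589 = 2035644755219828/5165343667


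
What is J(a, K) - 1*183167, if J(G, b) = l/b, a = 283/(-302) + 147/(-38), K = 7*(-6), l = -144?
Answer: -1282145/7 ≈ -1.8316e+5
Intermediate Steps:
K = -42
a = -13787/2869 (a = 283*(-1/302) + 147*(-1/38) = -283/302 - 147/38 = -13787/2869 ≈ -4.8055)
J(G, b) = -144/b
J(a, K) - 1*183167 = -144/(-42) - 1*183167 = -144*(-1/42) - 183167 = 24/7 - 183167 = -1282145/7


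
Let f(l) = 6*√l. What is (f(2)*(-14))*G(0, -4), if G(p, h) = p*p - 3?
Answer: 252*√2 ≈ 356.38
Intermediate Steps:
G(p, h) = -3 + p² (G(p, h) = p² - 3 = -3 + p²)
(f(2)*(-14))*G(0, -4) = ((6*√2)*(-14))*(-3 + 0²) = (-84*√2)*(-3 + 0) = -84*√2*(-3) = 252*√2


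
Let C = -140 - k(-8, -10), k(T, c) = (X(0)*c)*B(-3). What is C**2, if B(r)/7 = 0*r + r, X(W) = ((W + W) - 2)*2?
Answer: 490000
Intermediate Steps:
X(W) = -4 + 4*W (X(W) = (2*W - 2)*2 = (-2 + 2*W)*2 = -4 + 4*W)
B(r) = 7*r (B(r) = 7*(0*r + r) = 7*(0 + r) = 7*r)
k(T, c) = 84*c (k(T, c) = ((-4 + 4*0)*c)*(7*(-3)) = ((-4 + 0)*c)*(-21) = -4*c*(-21) = 84*c)
C = 700 (C = -140 - 84*(-10) = -140 - 1*(-840) = -140 + 840 = 700)
C**2 = 700**2 = 490000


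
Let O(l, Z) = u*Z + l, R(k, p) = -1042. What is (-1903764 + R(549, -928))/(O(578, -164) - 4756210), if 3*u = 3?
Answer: 952403/2377898 ≈ 0.40052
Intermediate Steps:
u = 1 (u = (⅓)*3 = 1)
O(l, Z) = Z + l (O(l, Z) = 1*Z + l = Z + l)
(-1903764 + R(549, -928))/(O(578, -164) - 4756210) = (-1903764 - 1042)/((-164 + 578) - 4756210) = -1904806/(414 - 4756210) = -1904806/(-4755796) = -1904806*(-1/4755796) = 952403/2377898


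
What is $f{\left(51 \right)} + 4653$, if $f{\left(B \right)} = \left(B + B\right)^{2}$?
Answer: $15057$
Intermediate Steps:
$f{\left(B \right)} = 4 B^{2}$ ($f{\left(B \right)} = \left(2 B\right)^{2} = 4 B^{2}$)
$f{\left(51 \right)} + 4653 = 4 \cdot 51^{2} + 4653 = 4 \cdot 2601 + 4653 = 10404 + 4653 = 15057$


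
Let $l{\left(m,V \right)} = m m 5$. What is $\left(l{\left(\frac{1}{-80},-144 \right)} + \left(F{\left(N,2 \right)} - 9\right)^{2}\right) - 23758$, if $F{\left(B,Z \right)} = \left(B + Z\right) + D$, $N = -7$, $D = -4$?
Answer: $- \frac{29995519}{1280} \approx -23434.0$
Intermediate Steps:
$F{\left(B,Z \right)} = -4 + B + Z$ ($F{\left(B,Z \right)} = \left(B + Z\right) - 4 = -4 + B + Z$)
$l{\left(m,V \right)} = 5 m^{2}$ ($l{\left(m,V \right)} = m^{2} \cdot 5 = 5 m^{2}$)
$\left(l{\left(\frac{1}{-80},-144 \right)} + \left(F{\left(N,2 \right)} - 9\right)^{2}\right) - 23758 = \left(5 \left(\frac{1}{-80}\right)^{2} + \left(\left(-4 - 7 + 2\right) - 9\right)^{2}\right) - 23758 = \left(5 \left(- \frac{1}{80}\right)^{2} + \left(-9 - 9\right)^{2}\right) - 23758 = \left(5 \cdot \frac{1}{6400} + \left(-18\right)^{2}\right) - 23758 = \left(\frac{1}{1280} + 324\right) - 23758 = \frac{414721}{1280} - 23758 = - \frac{29995519}{1280}$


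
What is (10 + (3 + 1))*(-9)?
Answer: -126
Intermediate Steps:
(10 + (3 + 1))*(-9) = (10 + 4)*(-9) = 14*(-9) = -126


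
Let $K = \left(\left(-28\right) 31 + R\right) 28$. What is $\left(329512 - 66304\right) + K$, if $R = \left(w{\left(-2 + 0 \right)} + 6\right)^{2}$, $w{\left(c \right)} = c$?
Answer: $239352$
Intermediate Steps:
$R = 16$ ($R = \left(\left(-2 + 0\right) + 6\right)^{2} = \left(-2 + 6\right)^{2} = 4^{2} = 16$)
$K = -23856$ ($K = \left(\left(-28\right) 31 + 16\right) 28 = \left(-868 + 16\right) 28 = \left(-852\right) 28 = -23856$)
$\left(329512 - 66304\right) + K = \left(329512 - 66304\right) - 23856 = 263208 - 23856 = 239352$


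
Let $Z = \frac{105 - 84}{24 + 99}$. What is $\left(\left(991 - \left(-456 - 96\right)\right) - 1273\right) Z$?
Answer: $\frac{1890}{41} \approx 46.098$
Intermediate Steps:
$Z = \frac{7}{41}$ ($Z = \frac{21}{123} = 21 \cdot \frac{1}{123} = \frac{7}{41} \approx 0.17073$)
$\left(\left(991 - \left(-456 - 96\right)\right) - 1273\right) Z = \left(\left(991 - \left(-456 - 96\right)\right) - 1273\right) \frac{7}{41} = \left(\left(991 - -552\right) - 1273\right) \frac{7}{41} = \left(\left(991 + 552\right) - 1273\right) \frac{7}{41} = \left(1543 - 1273\right) \frac{7}{41} = 270 \cdot \frac{7}{41} = \frac{1890}{41}$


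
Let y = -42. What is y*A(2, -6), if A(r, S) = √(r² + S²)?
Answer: -84*√10 ≈ -265.63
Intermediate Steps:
A(r, S) = √(S² + r²)
y*A(2, -6) = -42*√((-6)² + 2²) = -42*√(36 + 4) = -84*√10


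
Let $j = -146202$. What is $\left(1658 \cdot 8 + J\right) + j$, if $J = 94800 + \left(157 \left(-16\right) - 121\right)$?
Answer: $-40771$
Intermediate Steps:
$J = 92167$ ($J = 94800 - 2633 = 92167$)
$\left(1658 \cdot 8 + J\right) + j = \left(1658 \cdot 8 + 92167\right) - 146202 = \left(13264 + 92167\right) - 146202 = 105431 - 146202 = -40771$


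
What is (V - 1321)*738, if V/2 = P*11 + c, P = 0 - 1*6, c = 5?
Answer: -1064934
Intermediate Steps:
P = -6 (P = 0 - 6 = -6)
V = -122 (V = 2*(-6*11 + 5) = 2*(-66 + 5) = 2*(-61) = -122)
(V - 1321)*738 = (-122 - 1321)*738 = -1443*738 = -1064934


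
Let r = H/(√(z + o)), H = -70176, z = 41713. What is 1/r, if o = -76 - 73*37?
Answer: -√9734/35088 ≈ -0.0028118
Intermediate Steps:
o = -2777 (o = -76 - 2701 = -2777)
r = -17544*√9734/4867 (r = -70176/√(41713 - 2777) = -70176*√9734/19468 = -17544*√9734/4867 ≈ -355.64)
1/r = 1/(-17544*√9734/4867) = -√9734/35088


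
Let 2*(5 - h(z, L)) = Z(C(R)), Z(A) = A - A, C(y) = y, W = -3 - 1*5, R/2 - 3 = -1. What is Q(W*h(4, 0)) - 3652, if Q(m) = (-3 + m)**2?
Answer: -1803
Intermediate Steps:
R = 4 (R = 6 + 2*(-1) = 6 - 2 = 4)
W = -8 (W = -3 - 5 = -8)
Z(A) = 0
h(z, L) = 5 (h(z, L) = 5 - 1/2*0 = 5 + 0 = 5)
Q(W*h(4, 0)) - 3652 = (-3 - 8*5)**2 - 3652 = (-3 - 40)**2 - 3652 = (-43)**2 - 3652 = 1849 - 3652 = -1803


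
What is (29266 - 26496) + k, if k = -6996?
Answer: -4226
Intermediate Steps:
(29266 - 26496) + k = (29266 - 26496) - 6996 = 2770 - 6996 = -4226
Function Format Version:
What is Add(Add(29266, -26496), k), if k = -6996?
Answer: -4226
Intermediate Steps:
Add(Add(29266, -26496), k) = Add(Add(29266, -26496), -6996) = Add(2770, -6996) = -4226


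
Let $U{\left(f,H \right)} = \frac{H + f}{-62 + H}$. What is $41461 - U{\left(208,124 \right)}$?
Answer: $\frac{1285125}{31} \approx 41456.0$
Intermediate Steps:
$U{\left(f,H \right)} = \frac{H + f}{-62 + H}$
$41461 - U{\left(208,124 \right)} = 41461 - \frac{124 + 208}{-62 + 124} = 41461 - \frac{1}{62} \cdot 332 = 41461 - \frac{166}{31} = \frac{1285125}{31}$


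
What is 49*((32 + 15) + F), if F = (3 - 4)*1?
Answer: 2254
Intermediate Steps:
F = -1 (F = -1*1 = -1)
49*((32 + 15) + F) = 49*((32 + 15) - 1) = 49*(47 - 1) = 49*46 = 2254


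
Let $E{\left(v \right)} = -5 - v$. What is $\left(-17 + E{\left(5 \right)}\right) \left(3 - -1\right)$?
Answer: $-108$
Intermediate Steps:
$\left(-17 + E{\left(5 \right)}\right) \left(3 - -1\right) = \left(-17 - 10\right) \left(3 - -1\right) = \left(-17 - 10\right) \left(3 + 1\right) = \left(-17 - 10\right) 4 = \left(-27\right) 4 = -108$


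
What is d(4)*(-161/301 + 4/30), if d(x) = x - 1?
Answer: -259/215 ≈ -1.2047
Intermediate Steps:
d(x) = -1 + x
d(4)*(-161/301 + 4/30) = (-1 + 4)*(-161/301 + 4/30) = 3*(-161*1/301 + 4*(1/30)) = 3*(-23/43 + 2/15) = 3*(-259/645) = -259/215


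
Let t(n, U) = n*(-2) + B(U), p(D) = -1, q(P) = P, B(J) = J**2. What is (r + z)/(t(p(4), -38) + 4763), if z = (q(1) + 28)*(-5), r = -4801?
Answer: -4946/6209 ≈ -0.79659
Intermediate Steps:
t(n, U) = U**2 - 2*n (t(n, U) = n*(-2) + U**2 = -2*n + U**2 = U**2 - 2*n)
z = -145 (z = (1 + 28)*(-5) = 29*(-5) = -145)
(r + z)/(t(p(4), -38) + 4763) = (-4801 - 145)/(((-38)**2 - 2*(-1)) + 4763) = -4946/((1444 + 2) + 4763) = -4946/(1446 + 4763) = -4946/6209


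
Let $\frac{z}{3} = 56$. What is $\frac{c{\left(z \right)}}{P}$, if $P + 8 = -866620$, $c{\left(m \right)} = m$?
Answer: $- \frac{2}{10317} \approx -0.00019385$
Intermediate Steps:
$z = 168$ ($z = 3 \cdot 56 = 168$)
$P = -866628$ ($P = -8 - 866620 = -866628$)
$\frac{c{\left(z \right)}}{P} = \frac{168}{-866628} = 168 \left(- \frac{1}{866628}\right) = - \frac{2}{10317}$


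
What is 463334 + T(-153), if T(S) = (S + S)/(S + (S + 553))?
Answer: 114443192/247 ≈ 4.6333e+5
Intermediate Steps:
T(S) = 2*S/(553 + 2*S) (T(S) = (2*S)/(S + (553 + S)) = (2*S)/(553 + 2*S) = 2*S/(553 + 2*S))
463334 + T(-153) = 463334 + 2*(-153)/(553 + 2*(-153)) = 463334 + 2*(-153)/(553 - 306) = 463334 + 2*(-153)/247 = 463334 + 2*(-153)*(1/247) = 463334 - 306/247 = 114443192/247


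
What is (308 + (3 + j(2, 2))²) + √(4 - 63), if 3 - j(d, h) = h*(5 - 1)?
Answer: 312 + I*√59 ≈ 312.0 + 7.6811*I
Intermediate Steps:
j(d, h) = 3 - 4*h (j(d, h) = 3 - h*(5 - 1) = 3 - h*4 = 3 - 4*h)
(308 + (3 + j(2, 2))²) + √(4 - 63) = (308 + (3 + (3 - 4*2))²) + √(4 - 63) = (308 + (3 + (3 - 8))²) + √(-59) = (308 + (3 - 5)²) + I*√59 = (308 + (-2)²) + I*√59 = (308 + 4) + I*√59 = 312 + I*√59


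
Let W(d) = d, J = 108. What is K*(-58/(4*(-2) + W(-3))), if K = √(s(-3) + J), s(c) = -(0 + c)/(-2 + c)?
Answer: 58*√2685/55 ≈ 54.643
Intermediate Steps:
s(c) = -c/(-2 + c)
K = √2685/5 (K = √(-1*(-3)/(-2 - 3) + 108) = √(-1*(-3)/(-5) + 108) = √(-1*(-3)*(-⅕) + 108) = √(-⅗ + 108) = √(537/5) = √2685/5 ≈ 10.363)
K*(-58/(4*(-2) + W(-3))) = (√2685/5)*(-58/(4*(-2) - 3)) = (√2685/5)*(-58/(-8 - 3)) = (√2685/5)*(-58/(-11)) = (√2685/5)*(-58*(-1/11)) = (√2685/5)*(58/11) = 58*√2685/55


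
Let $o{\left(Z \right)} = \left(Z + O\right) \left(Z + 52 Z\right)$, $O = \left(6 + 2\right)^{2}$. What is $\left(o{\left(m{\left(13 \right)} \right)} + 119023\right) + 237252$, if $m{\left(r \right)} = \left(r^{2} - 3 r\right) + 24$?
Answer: $2135591$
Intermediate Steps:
$m{\left(r \right)} = 24 + r^{2} - 3 r$
$O = 64$ ($O = 8^{2} = 64$)
$o{\left(Z \right)} = 53 Z \left(64 + Z\right)$ ($o{\left(Z \right)} = \left(Z + 64\right) \left(Z + 52 Z\right) = \left(64 + Z\right) 53 Z = 53 Z \left(64 + Z\right)$)
$\left(o{\left(m{\left(13 \right)} \right)} + 119023\right) + 237252 = \left(53 \left(24 + 13^{2} - 39\right) \left(64 + \left(24 + 13^{2} - 39\right)\right) + 119023\right) + 237252 = \left(53 \left(24 + 169 - 39\right) \left(64 + \left(24 + 169 - 39\right)\right) + 119023\right) + 237252 = \left(53 \cdot 154 \left(64 + 154\right) + 119023\right) + 237252 = \left(53 \cdot 154 \cdot 218 + 119023\right) + 237252 = \left(1779316 + 119023\right) + 237252 = 1898339 + 237252 = 2135591$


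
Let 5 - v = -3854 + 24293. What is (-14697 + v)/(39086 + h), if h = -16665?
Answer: -35131/22421 ≈ -1.5669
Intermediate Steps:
v = -20434 (v = 5 - (-3854 + 24293) = 5 - 1*20439 = 5 - 20439 = -20434)
(-14697 + v)/(39086 + h) = (-14697 - 20434)/(39086 - 16665) = -35131/22421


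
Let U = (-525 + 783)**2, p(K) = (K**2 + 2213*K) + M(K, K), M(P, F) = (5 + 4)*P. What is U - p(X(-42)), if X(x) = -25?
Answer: 121489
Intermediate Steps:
M(P, F) = 9*P
p(K) = K**2 + 2222*K (p(K) = (K**2 + 2213*K) + 9*K = K**2 + 2222*K)
U = 66564 (U = 258**2 = 66564)
U - p(X(-42)) = 66564 - (-25)*(2222 - 25) = 66564 - (-25)*2197 = 66564 - 1*(-54925) = 66564 + 54925 = 121489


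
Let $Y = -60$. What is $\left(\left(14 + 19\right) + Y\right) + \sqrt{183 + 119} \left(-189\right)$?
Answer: $-27 - 189 \sqrt{302} \approx -3311.5$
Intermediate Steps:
$\left(\left(14 + 19\right) + Y\right) + \sqrt{183 + 119} \left(-189\right) = \left(\left(14 + 19\right) - 60\right) + \sqrt{183 + 119} \left(-189\right) = \left(33 - 60\right) + \sqrt{302} \left(-189\right) = -27 - 189 \sqrt{302}$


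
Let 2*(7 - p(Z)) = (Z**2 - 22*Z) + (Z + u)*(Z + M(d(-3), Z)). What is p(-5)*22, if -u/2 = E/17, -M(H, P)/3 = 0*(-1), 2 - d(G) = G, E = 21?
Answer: -29612/17 ≈ -1741.9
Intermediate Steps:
d(G) = 2 - G
M(H, P) = 0 (M(H, P) = -0*(-1) = -3*0 = 0)
u = -42/17 ≈ -2.4706
p(Z) = 7 + 11*Z - Z**2/2 - Z*(-42/17 + Z)/2 (p(Z) = 7 - ((Z**2 - 22*Z) + (Z - 42/17)*(Z + 0))/2 = 7 - ((Z**2 - 22*Z) + (-42/17 + Z)*Z)/2 = 7 - ((Z**2 - 22*Z) + Z*(-42/17 + Z))/2 = 7 - (Z**2 - 22*Z + Z*(-42/17 + Z))/2 = 7 + (11*Z - Z**2/2 - Z*(-42/17 + Z)/2) = 7 + 11*Z - Z**2/2 - Z*(-42/17 + Z)/2)
p(-5)*22 = (7 - 1*(-5)**2 + (208/17)*(-5))*22 = (7 - 1*25 - 1040/17)*22 = (7 - 25 - 1040/17)*22 = -1346/17*22 = -29612/17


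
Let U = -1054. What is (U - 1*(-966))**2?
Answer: 7744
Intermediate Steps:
(U - 1*(-966))**2 = (-1054 - 1*(-966))**2 = (-1054 + 966)**2 = (-88)**2 = 7744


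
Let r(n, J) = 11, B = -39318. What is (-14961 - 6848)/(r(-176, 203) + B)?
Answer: 21809/39307 ≈ 0.55484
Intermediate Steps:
(-14961 - 6848)/(r(-176, 203) + B) = (-14961 - 6848)/(11 - 39318) = -21809/(-39307) = -21809*(-1/39307) = 21809/39307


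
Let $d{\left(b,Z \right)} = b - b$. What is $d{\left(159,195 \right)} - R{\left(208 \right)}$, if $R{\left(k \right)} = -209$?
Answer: $209$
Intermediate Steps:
$d{\left(b,Z \right)} = 0$
$d{\left(159,195 \right)} - R{\left(208 \right)} = 0 - -209 = 0 + 209 = 209$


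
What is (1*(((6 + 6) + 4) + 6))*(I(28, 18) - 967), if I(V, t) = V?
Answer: -20658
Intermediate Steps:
(1*(((6 + 6) + 4) + 6))*(I(28, 18) - 967) = (1*(((6 + 6) + 4) + 6))*(28 - 967) = (1*((12 + 4) + 6))*(-939) = (1*(16 + 6))*(-939) = (1*22)*(-939) = 22*(-939) = -20658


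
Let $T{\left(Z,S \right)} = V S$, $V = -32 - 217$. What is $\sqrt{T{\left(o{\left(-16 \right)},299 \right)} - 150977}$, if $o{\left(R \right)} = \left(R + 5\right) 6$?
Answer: $2 i \sqrt{56357} \approx 474.79 i$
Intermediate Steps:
$V = -249$
$o{\left(R \right)} = 30 + 6 R$ ($o{\left(R \right)} = \left(5 + R\right) 6 = 30 + 6 R$)
$T{\left(Z,S \right)} = - 249 S$
$\sqrt{T{\left(o{\left(-16 \right)},299 \right)} - 150977} = \sqrt{\left(-249\right) 299 - 150977} = \sqrt{-74451 - 150977} = \sqrt{-225428} = 2 i \sqrt{56357}$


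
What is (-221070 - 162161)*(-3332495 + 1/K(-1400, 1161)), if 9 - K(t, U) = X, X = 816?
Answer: 1030632121198646/807 ≈ 1.2771e+12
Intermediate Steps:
K(t, U) = -807 (K(t, U) = 9 - 1*816 = 9 - 816 = -807)
(-221070 - 162161)*(-3332495 + 1/K(-1400, 1161)) = (-221070 - 162161)*(-3332495 + 1/(-807)) = -383231*(-3332495 - 1/807) = -383231*(-2689323466/807) = 1030632121198646/807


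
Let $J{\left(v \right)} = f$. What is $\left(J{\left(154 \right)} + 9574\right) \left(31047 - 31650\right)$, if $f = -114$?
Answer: $-5704380$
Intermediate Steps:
$J{\left(v \right)} = -114$
$\left(J{\left(154 \right)} + 9574\right) \left(31047 - 31650\right) = \left(-114 + 9574\right) \left(31047 - 31650\right) = 9460 \left(-603\right) = -5704380$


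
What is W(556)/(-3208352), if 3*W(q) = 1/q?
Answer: -1/5351531136 ≈ -1.8686e-10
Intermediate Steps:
W(q) = 1/(3*q)
W(556)/(-3208352) = ((⅓)/556)/(-3208352) = ((⅓)*(1/556))*(-1/3208352) = (1/1668)*(-1/3208352) = -1/5351531136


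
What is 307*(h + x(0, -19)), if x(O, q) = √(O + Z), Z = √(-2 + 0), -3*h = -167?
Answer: 51269/3 + 307*2^(¼)*√I ≈ 17348.0 + 258.16*I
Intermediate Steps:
h = 167/3 (h = -⅓*(-167) = 167/3 ≈ 55.667)
Z = I*√2 (Z = √(-2) = I*√2 ≈ 1.4142*I)
x(O, q) = √(O + I*√2)
307*(h + x(0, -19)) = 307*(167/3 + √(0 + I*√2)) = 307*(167/3 + √(I*√2)) = 307*(167/3 + 2^(¼)*√I) = 51269/3 + 307*2^(¼)*√I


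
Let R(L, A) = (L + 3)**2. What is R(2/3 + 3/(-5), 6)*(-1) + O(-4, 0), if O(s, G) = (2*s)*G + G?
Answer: -2116/225 ≈ -9.4044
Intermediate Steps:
O(s, G) = G + 2*G*s (O(s, G) = 2*G*s + G = G + 2*G*s)
R(L, A) = (3 + L)**2
R(2/3 + 3/(-5), 6)*(-1) + O(-4, 0) = (3 + (2/3 + 3/(-5)))**2*(-1) + 0*(1 + 2*(-4)) = (3 + (2*(1/3) + 3*(-1/5)))**2*(-1) + 0*(1 - 8) = (3 + (2/3 - 3/5))**2*(-1) + 0*(-7) = (3 + 1/15)**2*(-1) + 0 = (46/15)**2*(-1) + 0 = (2116/225)*(-1) + 0 = -2116/225 + 0 = -2116/225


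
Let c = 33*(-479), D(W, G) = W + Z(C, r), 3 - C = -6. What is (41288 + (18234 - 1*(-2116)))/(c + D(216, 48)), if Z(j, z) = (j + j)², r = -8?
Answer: -20546/5089 ≈ -4.0373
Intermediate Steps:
C = 9 (C = 3 - 1*(-6) = 3 + 6 = 9)
Z(j, z) = 4*j² (Z(j, z) = (2*j)² = 4*j²)
D(W, G) = 324 + W (D(W, G) = W + 4*9² = W + 4*81 = W + 324 = 324 + W)
c = -15807
(41288 + (18234 - 1*(-2116)))/(c + D(216, 48)) = (41288 + (18234 - 1*(-2116)))/(-15807 + (324 + 216)) = (41288 + (18234 + 2116))/(-15807 + 540) = (41288 + 20350)/(-15267) = 61638*(-1/15267) = -20546/5089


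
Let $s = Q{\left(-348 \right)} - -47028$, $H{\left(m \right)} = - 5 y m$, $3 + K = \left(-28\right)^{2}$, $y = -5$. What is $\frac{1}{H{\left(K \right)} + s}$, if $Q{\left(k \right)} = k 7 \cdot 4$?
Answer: $\frac{1}{56809} \approx 1.7603 \cdot 10^{-5}$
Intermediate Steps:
$K = 781$ ($K = -3 + \left(-28\right)^{2} = -3 + 784 = 781$)
$H{\left(m \right)} = 25 m$ ($H{\left(m \right)} = \left(-5\right) \left(-5\right) m = 25 m$)
$Q{\left(k \right)} = 28 k$ ($Q{\left(k \right)} = 7 k 4 = 28 k$)
$s = 37284$ ($s = 28 \left(-348\right) - -47028 = -9744 + 47028 = 37284$)
$\frac{1}{H{\left(K \right)} + s} = \frac{1}{25 \cdot 781 + 37284} = \frac{1}{19525 + 37284} = \frac{1}{56809}$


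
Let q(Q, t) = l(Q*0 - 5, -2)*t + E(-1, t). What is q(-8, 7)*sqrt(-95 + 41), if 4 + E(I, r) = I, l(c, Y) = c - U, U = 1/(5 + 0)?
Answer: -621*I*sqrt(6)/5 ≈ -304.23*I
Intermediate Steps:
U = 1/5 ≈ 0.20000
l(c, Y) = -1/5 + c (l(c, Y) = c - 1*1/5 = c - 1/5 = -1/5 + c)
E(I, r) = -4 + I
q(Q, t) = -5 - 26*t/5 (q(Q, t) = (-1/5 + (Q*0 - 5))*t + (-4 - 1) = (-1/5 + (0 - 5))*t - 5 = (-1/5 - 5)*t - 5 = -26*t/5 - 5 = -5 - 26*t/5)
q(-8, 7)*sqrt(-95 + 41) = (-5 - 26/5*7)*sqrt(-95 + 41) = (-5 - 182/5)*sqrt(-54) = -621*I*sqrt(6)/5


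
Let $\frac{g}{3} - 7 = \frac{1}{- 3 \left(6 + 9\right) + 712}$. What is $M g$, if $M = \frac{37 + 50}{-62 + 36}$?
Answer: $- \frac{21015}{299} \approx -70.284$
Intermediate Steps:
$M = - \frac{87}{26}$ ($M = \frac{87}{-26} = 87 \left(- \frac{1}{26}\right) = - \frac{87}{26} \approx -3.3462$)
$g = \frac{14010}{667}$ ($g = 21 + \frac{3}{- 3 \left(6 + 9\right) + 712} = 21 + \frac{3}{\left(-3\right) 15 + 712} = 21 + \frac{3}{-45 + 712} = 21 + \frac{3}{667} = \frac{14010}{667} \approx 21.004$)
$M g = \left(- \frac{87}{26}\right) \frac{14010}{667} = - \frac{21015}{299}$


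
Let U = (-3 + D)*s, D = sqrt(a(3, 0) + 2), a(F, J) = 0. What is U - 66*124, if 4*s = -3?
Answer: -32727/4 - 3*sqrt(2)/4 ≈ -8182.8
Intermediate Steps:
s = -3/4 (s = (1/4)*(-3) = -3/4 ≈ -0.75000)
D = sqrt(2) (D = sqrt(0 + 2) = sqrt(2) ≈ 1.4142)
U = 9/4 - 3*sqrt(2)/4 (U = (-3 + sqrt(2))*(-3/4) = 9/4 - 3*sqrt(2)/4 ≈ 1.1893)
U - 66*124 = (9/4 - 3*sqrt(2)/4) - 66*124 = (9/4 - 3*sqrt(2)/4) - 8184 = -32727/4 - 3*sqrt(2)/4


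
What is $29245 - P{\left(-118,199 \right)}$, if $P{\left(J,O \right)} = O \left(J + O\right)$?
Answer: $13126$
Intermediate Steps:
$29245 - P{\left(-118,199 \right)} = 29245 - 199 \left(-118 + 199\right) = 29245 - 199 \cdot 81 = 29245 - 16119 = 13126$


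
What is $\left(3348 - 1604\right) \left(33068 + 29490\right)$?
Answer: $109101152$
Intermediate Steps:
$\left(3348 - 1604\right) \left(33068 + 29490\right) = 1744 \cdot 62558 = 109101152$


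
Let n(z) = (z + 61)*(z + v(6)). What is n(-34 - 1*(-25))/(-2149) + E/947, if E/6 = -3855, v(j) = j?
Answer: -49558638/2035103 ≈ -24.352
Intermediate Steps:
E = -23130 (E = 6*(-3855) = -23130)
n(z) = (6 + z)*(61 + z) (n(z) = (z + 61)*(z + 6) = (61 + z)*(6 + z) = (6 + z)*(61 + z))
n(-34 - 1*(-25))/(-2149) + E/947 = (366 + (-34 - 1*(-25))² + 67*(-34 - 1*(-25)))/(-2149) - 23130/947 = (366 + (-34 + 25)² + 67*(-34 + 25))*(-1/2149) - 23130*1/947 = (366 + (-9)² + 67*(-9))*(-1/2149) - 23130/947 = (366 + 81 - 603)*(-1/2149) - 23130/947 = -156*(-1/2149) - 23130/947 = 156/2149 - 23130/947 = -49558638/2035103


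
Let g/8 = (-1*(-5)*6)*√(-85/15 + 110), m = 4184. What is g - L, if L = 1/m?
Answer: -1/4184 + 80*√939 ≈ 2451.4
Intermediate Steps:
L = 1/4184 ≈ 0.00023901
g = 80*√939 (g = 8*((-1*(-5)*6)*√(-85/15 + 110)) = 8*((5*6)*√(-85*1/15 + 110)) = 8*(30*√(-17/3 + 110)) = 8*(30*√(313/3)) = 8*(30*(√939/3)) = 8*(10*√939) = 80*√939 ≈ 2451.4)
g - L = 80*√939 - 1*1/4184 = 80*√939 - 1/4184 = -1/4184 + 80*√939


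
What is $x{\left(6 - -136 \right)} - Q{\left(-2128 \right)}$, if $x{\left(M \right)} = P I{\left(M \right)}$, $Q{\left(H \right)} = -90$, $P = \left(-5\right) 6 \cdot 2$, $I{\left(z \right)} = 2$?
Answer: $-30$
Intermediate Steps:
$P = -60$ ($P = \left(-30\right) 2 = -60$)
$x{\left(M \right)} = -120$ ($x{\left(M \right)} = \left(-60\right) 2 = -120$)
$x{\left(6 - -136 \right)} - Q{\left(-2128 \right)} = -120 - -90 = -120 + 90 = -30$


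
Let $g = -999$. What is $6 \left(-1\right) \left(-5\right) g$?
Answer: $-29970$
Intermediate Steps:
$6 \left(-1\right) \left(-5\right) g = 6 \left(-1\right) \left(-5\right) \left(-999\right) = \left(-6\right) \left(-5\right) \left(-999\right) = 30 \left(-999\right) = -29970$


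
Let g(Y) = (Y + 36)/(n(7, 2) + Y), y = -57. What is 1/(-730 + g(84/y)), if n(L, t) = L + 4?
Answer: -181/131474 ≈ -0.0013767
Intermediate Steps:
n(L, t) = 4 + L
g(Y) = (36 + Y)/(11 + Y) (g(Y) = (Y + 36)/((4 + 7) + Y) = (36 + Y)/(11 + Y))
1/(-730 + g(84/y)) = 1/(-730 + (36 + 84/(-57))/(11 + 84/(-57))) = 1/(-730 + (36 + 84*(-1/57))/(11 + 84*(-1/57))) = 1/(-730 + (36 - 28/19)/(11 - 28/19)) = 1/(-730 + (656/19)/(181/19)) = 1/(-730 + (19/181)*(656/19)) = 1/(-730 + 656/181) = 1/(-131474/181) = -181/131474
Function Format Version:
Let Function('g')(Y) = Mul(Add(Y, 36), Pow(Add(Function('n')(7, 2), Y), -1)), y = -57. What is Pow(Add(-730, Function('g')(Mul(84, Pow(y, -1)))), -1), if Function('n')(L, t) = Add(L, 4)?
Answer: Rational(-181, 131474) ≈ -0.0013767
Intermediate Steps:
Function('n')(L, t) = Add(4, L)
Function('g')(Y) = Mul(Pow(Add(11, Y), -1), Add(36, Y)) (Function('g')(Y) = Mul(Add(Y, 36), Pow(Add(Add(4, 7), Y), -1)) = Mul(Add(36, Y), Pow(Add(11, Y), -1)) = Mul(Pow(Add(11, Y), -1), Add(36, Y)))
Pow(Add(-730, Function('g')(Mul(84, Pow(y, -1)))), -1) = Pow(Add(-730, Mul(Pow(Add(11, Mul(84, Pow(-57, -1))), -1), Add(36, Mul(84, Pow(-57, -1))))), -1) = Pow(Add(-730, Mul(Pow(Add(11, Mul(84, Rational(-1, 57))), -1), Add(36, Mul(84, Rational(-1, 57))))), -1) = Pow(Add(-730, Mul(Pow(Add(11, Rational(-28, 19)), -1), Add(36, Rational(-28, 19)))), -1) = Pow(Add(-730, Mul(Pow(Rational(181, 19), -1), Rational(656, 19))), -1) = Pow(Add(-730, Mul(Rational(19, 181), Rational(656, 19))), -1) = Pow(Add(-730, Rational(656, 181)), -1) = Pow(Rational(-131474, 181), -1) = Rational(-181, 131474)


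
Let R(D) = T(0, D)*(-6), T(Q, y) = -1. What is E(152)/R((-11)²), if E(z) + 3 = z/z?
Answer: -⅓ ≈ -0.33333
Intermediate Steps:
E(z) = -2 (E(z) = -3 + z/z = -3 + 1 = -2)
R(D) = 6 (R(D) = -1*(-6) = 6)
E(152)/R((-11)²) = -2/6 = -2*⅙ = -⅓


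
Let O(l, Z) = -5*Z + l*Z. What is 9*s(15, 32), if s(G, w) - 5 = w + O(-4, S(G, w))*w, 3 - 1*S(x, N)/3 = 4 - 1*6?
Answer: -38547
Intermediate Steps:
S(x, N) = 15 (S(x, N) = 9 - 3*(4 - 1*6) = 9 - 3*(4 - 6) = 9 - 3*(-2) = 9 + 6 = 15)
O(l, Z) = -5*Z + Z*l
s(G, w) = 5 - 134*w (s(G, w) = 5 + (w + (15*(-5 - 4))*w) = 5 + (w + (15*(-9))*w) = 5 + (w - 135*w) = 5 - 134*w)
9*s(15, 32) = 9*(5 - 134*32) = 9*(5 - 4288) = 9*(-4283) = -38547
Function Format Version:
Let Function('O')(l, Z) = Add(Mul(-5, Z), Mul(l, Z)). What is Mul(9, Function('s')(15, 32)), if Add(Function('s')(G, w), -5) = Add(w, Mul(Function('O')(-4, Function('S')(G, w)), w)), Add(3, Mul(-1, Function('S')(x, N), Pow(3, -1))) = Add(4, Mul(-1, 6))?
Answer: -38547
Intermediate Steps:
Function('S')(x, N) = 15 (Function('S')(x, N) = Add(9, Mul(-3, Add(4, Mul(-1, 6)))) = Add(9, Mul(-3, Add(4, -6))) = Add(9, Mul(-3, -2)) = Add(9, 6) = 15)
Function('O')(l, Z) = Add(Mul(-5, Z), Mul(Z, l))
Function('s')(G, w) = Add(5, Mul(-134, w)) (Function('s')(G, w) = Add(5, Add(w, Mul(Mul(15, Add(-5, -4)), w))) = Add(5, Add(w, Mul(Mul(15, -9), w))) = Add(5, Add(w, Mul(-135, w))) = Add(5, Mul(-134, w)))
Mul(9, Function('s')(15, 32)) = Mul(9, Add(5, Mul(-134, 32))) = Mul(9, Add(5, -4288)) = Mul(9, -4283) = -38547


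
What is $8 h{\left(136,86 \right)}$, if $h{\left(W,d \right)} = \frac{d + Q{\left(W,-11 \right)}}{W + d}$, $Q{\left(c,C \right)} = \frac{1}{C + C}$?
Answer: $\frac{3782}{1221} \approx 3.0975$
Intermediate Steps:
$Q{\left(c,C \right)} = \frac{1}{2 C}$
$h{\left(W,d \right)} = \frac{- \frac{1}{22} + d}{W + d}$ ($h{\left(W,d \right)} = \frac{d + \frac{1}{2 \left(-11\right)}}{W + d} = \frac{d + \frac{1}{2} \left(- \frac{1}{11}\right)}{W + d} = \frac{d - \frac{1}{22}}{W + d} = \frac{- \frac{1}{22} + d}{W + d}$)
$8 h{\left(136,86 \right)} = 8 \frac{- \frac{1}{22} + 86}{136 + 86} = 8 \cdot \frac{1}{222} \cdot \frac{1891}{22} = 8 \cdot \frac{1891}{4884} = \frac{3782}{1221}$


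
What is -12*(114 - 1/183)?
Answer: -83444/61 ≈ -1367.9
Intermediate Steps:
-12*(114 - 1/183) = -12*20861/183 = -83444/61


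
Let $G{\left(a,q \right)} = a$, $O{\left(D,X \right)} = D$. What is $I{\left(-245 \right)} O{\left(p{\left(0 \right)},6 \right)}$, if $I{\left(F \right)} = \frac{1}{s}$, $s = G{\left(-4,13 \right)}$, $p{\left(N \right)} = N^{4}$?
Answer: $0$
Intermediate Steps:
$s = -4$
$I{\left(F \right)} = - \frac{1}{4}$ ($I{\left(F \right)} = \frac{1}{-4} = - \frac{1}{4}$)
$I{\left(-245 \right)} O{\left(p{\left(0 \right)},6 \right)} = - \frac{0^{4}}{4} = \left(- \frac{1}{4}\right) 0 = 0$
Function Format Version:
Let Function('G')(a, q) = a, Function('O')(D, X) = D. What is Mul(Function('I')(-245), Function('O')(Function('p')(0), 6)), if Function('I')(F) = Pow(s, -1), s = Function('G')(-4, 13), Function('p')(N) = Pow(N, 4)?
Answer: 0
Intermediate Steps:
s = -4
Function('I')(F) = Rational(-1, 4) (Function('I')(F) = Pow(-4, -1) = Rational(-1, 4))
Mul(Function('I')(-245), Function('O')(Function('p')(0), 6)) = Mul(Rational(-1, 4), Pow(0, 4)) = Mul(Rational(-1, 4), 0) = 0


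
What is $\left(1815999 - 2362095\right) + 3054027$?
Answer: $2507931$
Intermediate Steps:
$\left(1815999 - 2362095\right) + 3054027 = -546096 + 3054027 = 2507931$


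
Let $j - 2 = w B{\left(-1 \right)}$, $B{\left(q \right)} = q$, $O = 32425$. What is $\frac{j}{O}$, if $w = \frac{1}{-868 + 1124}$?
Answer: $\frac{511}{8300800} \approx 6.156 \cdot 10^{-5}$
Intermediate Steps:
$w = \frac{1}{256} \approx 0.0039063$
$j = \frac{511}{256}$ ($j = 2 + \frac{1}{256} \left(-1\right) = 2 - \frac{1}{256} = \frac{511}{256} \approx 1.9961$)
$\frac{j}{O} = \frac{511}{256 \cdot 32425} = \frac{511}{256} \cdot \frac{1}{32425} = \frac{511}{8300800}$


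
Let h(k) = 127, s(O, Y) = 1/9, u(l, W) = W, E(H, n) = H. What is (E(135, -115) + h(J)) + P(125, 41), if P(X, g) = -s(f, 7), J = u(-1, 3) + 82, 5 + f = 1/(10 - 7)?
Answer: 2357/9 ≈ 261.89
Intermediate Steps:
f = -14/3 (f = -5 + 1/(10 - 7) = -5 + 1/3 = -14/3 ≈ -4.6667)
s(O, Y) = 1/9
J = 85 (J = 3 + 82 = 85)
P(X, g) = -1/9 (P(X, g) = -1*1/9 = -1/9)
(E(135, -115) + h(J)) + P(125, 41) = (135 + 127) - 1/9 = 262 - 1/9 = 2357/9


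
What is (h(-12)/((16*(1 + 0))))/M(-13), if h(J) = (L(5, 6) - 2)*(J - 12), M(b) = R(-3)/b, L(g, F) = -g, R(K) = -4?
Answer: 273/8 ≈ 34.125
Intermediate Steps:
M(b) = -4/b
h(J) = 84 - 7*J (h(J) = (-1*5 - 2)*(J - 12) = (-5 - 2)*(-12 + J) = -7*(-12 + J) = 84 - 7*J)
(h(-12)/((16*(1 + 0))))/M(-13) = ((84 - 7*(-12))/((16*(1 + 0))))/((-4/(-13))) = ((84 + 84)/((16*1)))/((-4*(-1/13))) = (168/16)/(4/13) = (168*(1/16))*(13/4) = (21/2)*(13/4) = 273/8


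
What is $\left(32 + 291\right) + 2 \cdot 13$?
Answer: $349$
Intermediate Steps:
$\left(32 + 291\right) + 2 \cdot 13 = 323 + 26 = 349$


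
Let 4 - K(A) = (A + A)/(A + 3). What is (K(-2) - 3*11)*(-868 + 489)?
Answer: 9475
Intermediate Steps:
K(A) = 4 - 2*A/(3 + A) (K(A) = 4 - (A + A)/(A + 3) = 4 - 2*A/(3 + A))
(K(-2) - 3*11)*(-868 + 489) = (2*(6 - 2)/(3 - 2) - 3*11)*(-868 + 489) = (2*4/1 - 33)*(-379) = (2*1*4 - 33)*(-379) = (8 - 33)*(-379) = -25*(-379) = 9475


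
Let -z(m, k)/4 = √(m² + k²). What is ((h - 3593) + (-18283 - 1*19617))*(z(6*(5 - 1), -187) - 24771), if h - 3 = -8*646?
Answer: 1155765318 + 186632*√35545 ≈ 1.1910e+9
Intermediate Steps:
h = -5165 (h = 3 - 8*646 = 3 - 5168 = -5165)
z(m, k) = -4*√(k² + m²) (z(m, k) = -4*√(m² + k²) = -4*√(k² + m²))
((h - 3593) + (-18283 - 1*19617))*(z(6*(5 - 1), -187) - 24771) = ((-5165 - 3593) + (-18283 - 1*19617))*(-4*√((-187)² + (6*(5 - 1))²) - 24771) = (-8758 + (-18283 - 19617))*(-4*√(34969 + (6*4)²) - 24771) = (-8758 - 37900)*(-4*√(34969 + 24²) - 24771) = -46658*(-4*√(34969 + 576) - 24771) = -46658*(-4*√35545 - 24771) = -46658*(-24771 - 4*√35545) = 1155765318 + 186632*√35545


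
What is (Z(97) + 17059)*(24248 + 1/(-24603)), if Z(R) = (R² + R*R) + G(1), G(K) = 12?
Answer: 7136809294909/8201 ≈ 8.7024e+8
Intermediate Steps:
Z(R) = 12 + 2*R² (Z(R) = (R² + R*R) + 12 = (R² + R²) + 12 = 2*R² + 12 = 12 + 2*R²)
(Z(97) + 17059)*(24248 + 1/(-24603)) = ((12 + 2*97²) + 17059)*(24248 + 1/(-24603)) = ((12 + 2*9409) + 17059)*(24248 - 1/24603) = ((12 + 18818) + 17059)*(596573543/24603) = (18830 + 17059)*(596573543/24603) = 35889*(596573543/24603) = 7136809294909/8201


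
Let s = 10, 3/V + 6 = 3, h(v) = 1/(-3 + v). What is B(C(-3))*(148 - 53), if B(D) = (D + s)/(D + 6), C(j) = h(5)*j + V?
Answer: 1425/7 ≈ 203.57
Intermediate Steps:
V = -1 (V = 3/(-6 + 3) = 3/(-3) = 3*(-1/3) = -1)
C(j) = -1 + j/2 (C(j) = j/(-3 + 5) - 1 = j/2 - 1 = -1 + j/2)
B(D) = (10 + D)/(6 + D) (B(D) = (D + 10)/(D + 6) = (10 + D)/(6 + D))
B(C(-3))*(148 - 53) = ((10 + (-1 + (1/2)*(-3)))/(6 + (-1 + (1/2)*(-3))))*(148 - 53) = ((10 + (-1 - 3/2))/(6 + (-1 - 3/2)))*95 = ((10 - 5/2)/(6 - 5/2))*95 = ((15/2)/(7/2))*95 = ((2/7)*(15/2))*95 = (15/7)*95 = 1425/7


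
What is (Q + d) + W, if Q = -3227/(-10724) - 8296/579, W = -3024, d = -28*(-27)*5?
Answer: 658150615/887028 ≈ 741.97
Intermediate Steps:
d = 3780 (d = 756*5 = 3780)
Q = -12442553/887028 (Q = -3227*(-1/10724) - 8296*1/579 = 461/1532 - 8296/579 = -12442553/887028 ≈ -14.027)
(Q + d) + W = (-12442553/887028 + 3780) - 3024 = 3340523287/887028 - 3024 = 658150615/887028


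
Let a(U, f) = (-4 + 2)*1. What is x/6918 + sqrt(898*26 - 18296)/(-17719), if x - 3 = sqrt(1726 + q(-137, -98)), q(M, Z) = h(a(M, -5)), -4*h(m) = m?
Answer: 1/2306 - 2*sqrt(1263)/17719 + sqrt(6906)/13836 ≈ 0.0024285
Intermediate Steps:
a(U, f) = -2 (a(U, f) = -2*1 = -2)
h(m) = -m/4
q(M, Z) = 1/2 (q(M, Z) = -1/4*(-2) = 1/2)
x = 3 + sqrt(6906)/2 (x = 3 + sqrt(1726 + 1/2) = 3 + sqrt(3453/2) = 3 + sqrt(6906)/2 ≈ 44.551)
x/6918 + sqrt(898*26 - 18296)/(-17719) = (3 + sqrt(6906)/2)/6918 + sqrt(898*26 - 18296)/(-17719) = (3 + sqrt(6906)/2)*(1/6918) + sqrt(23348 - 18296)*(-1/17719) = (1/2306 + sqrt(6906)/13836) + sqrt(5052)*(-1/17719) = (1/2306 + sqrt(6906)/13836) + (2*sqrt(1263))*(-1/17719) = (1/2306 + sqrt(6906)/13836) - 2*sqrt(1263)/17719 = 1/2306 - 2*sqrt(1263)/17719 + sqrt(6906)/13836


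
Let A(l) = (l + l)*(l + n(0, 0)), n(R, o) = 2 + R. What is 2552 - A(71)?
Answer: -7814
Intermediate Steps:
A(l) = 2*l*(2 + l) (A(l) = (l + l)*(l + (2 + 0)) = (2*l)*(l + 2) = (2*l)*(2 + l) = 2*l*(2 + l))
2552 - A(71) = 2552 - 2*71*(2 + 71) = 2552 - 2*71*73 = 2552 - 1*10366 = 2552 - 10366 = -7814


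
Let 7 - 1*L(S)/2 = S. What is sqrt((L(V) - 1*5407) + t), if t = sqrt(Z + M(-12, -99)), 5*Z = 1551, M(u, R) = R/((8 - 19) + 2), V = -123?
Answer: sqrt(-128675 + 5*sqrt(8030))/5 ≈ 71.618*I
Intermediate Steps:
L(S) = 14 - 2*S
M(u, R) = -R/9 (M(u, R) = R/(-11 + 2) = R/(-9) = R*(-1/9) = -R/9)
Z = 1551/5 (Z = (1/5)*1551 = 1551/5 ≈ 310.20)
t = sqrt(8030)/5 (t = sqrt(1551/5 - 1/9*(-99)) = sqrt(1551/5 + 11) = sqrt(1606/5) = sqrt(8030)/5 ≈ 17.922)
sqrt((L(V) - 1*5407) + t) = sqrt(((14 - 2*(-123)) - 1*5407) + sqrt(8030)/5) = sqrt(((14 + 246) - 5407) + sqrt(8030)/5) = sqrt((260 - 5407) + sqrt(8030)/5) = sqrt(-5147 + sqrt(8030)/5)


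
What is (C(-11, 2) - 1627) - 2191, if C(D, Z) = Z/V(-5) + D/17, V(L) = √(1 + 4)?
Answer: -64917/17 + 2*√5/5 ≈ -3817.8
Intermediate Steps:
V(L) = √5
C(D, Z) = D/17 + Z*√5/5 (C(D, Z) = Z/(√5) + D/17 = Z*(√5/5) + D*(1/17) = Z*√5/5 + D/17 = D/17 + Z*√5/5)
(C(-11, 2) - 1627) - 2191 = (((1/17)*(-11) + (⅕)*2*√5) - 1627) - 2191 = ((-11/17 + 2*√5/5) - 1627) - 2191 = (-27670/17 + 2*√5/5) - 2191 = -64917/17 + 2*√5/5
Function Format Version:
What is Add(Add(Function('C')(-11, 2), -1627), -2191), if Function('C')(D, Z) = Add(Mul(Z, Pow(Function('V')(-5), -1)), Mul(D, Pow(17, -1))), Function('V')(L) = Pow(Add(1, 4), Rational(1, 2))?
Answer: Add(Rational(-64917, 17), Mul(Rational(2, 5), Pow(5, Rational(1, 2)))) ≈ -3817.8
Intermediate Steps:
Function('V')(L) = Pow(5, Rational(1, 2))
Function('C')(D, Z) = Add(Mul(Rational(1, 17), D), Mul(Rational(1, 5), Z, Pow(5, Rational(1, 2)))) (Function('C')(D, Z) = Add(Mul(Z, Pow(Pow(5, Rational(1, 2)), -1)), Mul(D, Pow(17, -1))) = Add(Mul(Z, Mul(Rational(1, 5), Pow(5, Rational(1, 2)))), Mul(D, Rational(1, 17))) = Add(Mul(Rational(1, 5), Z, Pow(5, Rational(1, 2))), Mul(Rational(1, 17), D)) = Add(Mul(Rational(1, 17), D), Mul(Rational(1, 5), Z, Pow(5, Rational(1, 2)))))
Add(Add(Function('C')(-11, 2), -1627), -2191) = Add(Add(Add(Mul(Rational(1, 17), -11), Mul(Rational(1, 5), 2, Pow(5, Rational(1, 2)))), -1627), -2191) = Add(Add(Add(Rational(-11, 17), Mul(Rational(2, 5), Pow(5, Rational(1, 2)))), -1627), -2191) = Add(Add(Rational(-27670, 17), Mul(Rational(2, 5), Pow(5, Rational(1, 2)))), -2191) = Add(Rational(-64917, 17), Mul(Rational(2, 5), Pow(5, Rational(1, 2))))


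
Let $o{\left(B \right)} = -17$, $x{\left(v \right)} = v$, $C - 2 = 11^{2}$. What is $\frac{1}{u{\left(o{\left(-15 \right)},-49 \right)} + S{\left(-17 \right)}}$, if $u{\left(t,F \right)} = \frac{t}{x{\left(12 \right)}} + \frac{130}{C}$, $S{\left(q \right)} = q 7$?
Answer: $- \frac{164}{19575} \approx -0.008378$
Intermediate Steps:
$C = 123$ ($C = 2 + 11^{2} = 2 + 121 = 123$)
$S{\left(q \right)} = 7 q$
$u{\left(t,F \right)} = \frac{130}{123} + \frac{t}{12}$ ($u{\left(t,F \right)} = \frac{t}{12} + \frac{130}{123} = \frac{130}{123} + \frac{t}{12}$)
$\frac{1}{u{\left(o{\left(-15 \right)},-49 \right)} + S{\left(-17 \right)}} = \frac{1}{\left(\frac{130}{123} + \frac{1}{12} \left(-17\right)\right) + 7 \left(-17\right)} = \frac{1}{\left(\frac{130}{123} - \frac{17}{12}\right) - 119} = \frac{1}{- \frac{59}{164} - 119} = \frac{1}{- \frac{19575}{164}} = - \frac{164}{19575}$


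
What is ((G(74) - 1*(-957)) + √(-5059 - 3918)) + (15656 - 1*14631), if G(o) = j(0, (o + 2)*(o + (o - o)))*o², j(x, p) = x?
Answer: 1982 + I*√8977 ≈ 1982.0 + 94.747*I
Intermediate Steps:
G(o) = 0 (G(o) = 0*o² = 0)
((G(74) - 1*(-957)) + √(-5059 - 3918)) + (15656 - 1*14631) = ((0 - 1*(-957)) + √(-5059 - 3918)) + (15656 - 1*14631) = ((0 + 957) + √(-8977)) + (15656 - 14631) = (957 + I*√8977) + 1025 = 1982 + I*√8977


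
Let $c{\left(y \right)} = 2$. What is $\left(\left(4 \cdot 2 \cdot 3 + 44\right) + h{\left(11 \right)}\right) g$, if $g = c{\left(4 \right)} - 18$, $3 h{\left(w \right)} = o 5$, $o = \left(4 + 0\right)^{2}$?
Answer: $- \frac{4544}{3} \approx -1514.7$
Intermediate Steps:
$o = 16$ ($o = 4^{2} = 16$)
$h{\left(w \right)} = \frac{80}{3}$ ($h{\left(w \right)} = \frac{16 \cdot 5}{3} = \frac{1}{3} \cdot 80 = \frac{80}{3}$)
$g = -16$ ($g = 2 - 18 = -16$)
$\left(\left(4 \cdot 2 \cdot 3 + 44\right) + h{\left(11 \right)}\right) g = \left(\left(4 \cdot 2 \cdot 3 + 44\right) + \frac{80}{3}\right) \left(-16\right) = \left(\left(8 \cdot 3 + 44\right) + \frac{80}{3}\right) \left(-16\right) = \left(\left(24 + 44\right) + \frac{80}{3}\right) \left(-16\right) = \left(68 + \frac{80}{3}\right) \left(-16\right) = \frac{284}{3} \left(-16\right) = - \frac{4544}{3}$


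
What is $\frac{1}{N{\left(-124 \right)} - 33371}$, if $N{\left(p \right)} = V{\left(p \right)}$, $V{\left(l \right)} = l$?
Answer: $- \frac{1}{33495} \approx -2.9855 \cdot 10^{-5}$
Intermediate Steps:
$N{\left(p \right)} = p$
$\frac{1}{N{\left(-124 \right)} - 33371} = \frac{1}{-124 - 33371} = \frac{1}{-33495} = - \frac{1}{33495}$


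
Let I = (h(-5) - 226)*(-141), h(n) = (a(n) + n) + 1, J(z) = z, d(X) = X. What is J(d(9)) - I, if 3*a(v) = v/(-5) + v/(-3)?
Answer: -96887/3 ≈ -32296.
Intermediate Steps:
a(v) = -8*v/45 (a(v) = (v/(-5) + v/(-3))/3 = (v*(-⅕) + v*(-⅓))/3 = (-v/5 - v/3)/3 = (-8*v/15)/3 = -8*v/45)
h(n) = 1 + 37*n/45 (h(n) = (-8*n/45 + n) + 1 = 37*n/45 + 1 = 1 + 37*n/45)
I = 96914/3 (I = ((1 + (37/45)*(-5)) - 226)*(-141) = ((1 - 37/9) - 226)*(-141) = (-28/9 - 226)*(-141) = -2062/9*(-141) = 96914/3 ≈ 32305.)
J(d(9)) - I = 9 - 1*96914/3 = 9 - 96914/3 = -96887/3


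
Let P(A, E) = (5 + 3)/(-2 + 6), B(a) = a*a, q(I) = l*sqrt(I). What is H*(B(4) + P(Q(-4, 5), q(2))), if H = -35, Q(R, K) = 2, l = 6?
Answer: -630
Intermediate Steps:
q(I) = 6*sqrt(I)
B(a) = a**2
P(A, E) = 2 (P(A, E) = 8/4 = 8*(1/4) = 2)
H*(B(4) + P(Q(-4, 5), q(2))) = -35*(4**2 + 2) = -35*(16 + 2) = -35*18 = -630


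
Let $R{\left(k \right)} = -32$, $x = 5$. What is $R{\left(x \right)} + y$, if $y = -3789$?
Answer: $-3821$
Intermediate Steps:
$R{\left(x \right)} + y = -32 - 3789 = -3821$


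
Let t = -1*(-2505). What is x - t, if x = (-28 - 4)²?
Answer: -1481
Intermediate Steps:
t = 2505
x = 1024 (x = (-32)² = 1024)
x - t = 1024 - 1*2505 = 1024 - 2505 = -1481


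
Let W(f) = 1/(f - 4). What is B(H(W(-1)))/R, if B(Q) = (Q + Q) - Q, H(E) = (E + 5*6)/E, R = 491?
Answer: -149/491 ≈ -0.30346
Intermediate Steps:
W(f) = 1/(-4 + f)
H(E) = (30 + E)/E (H(E) = (E + 30)/E = (30 + E)/E)
B(Q) = Q (B(Q) = 2*Q - Q = Q)
B(H(W(-1)))/R = ((30 + 1/(-4 - 1))/(1/(-4 - 1)))/491 = ((30 + 1/(-5))/(1/(-5)))*(1/491) = ((30 - ⅕)/(-⅕))*(1/491) = -5*149/5*(1/491) = -149*1/491 = -149/491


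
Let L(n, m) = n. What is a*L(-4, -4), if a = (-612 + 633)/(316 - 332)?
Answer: 21/4 ≈ 5.2500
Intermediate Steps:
a = -21/16 (a = 21/(-16) = 21*(-1/16) = -21/16 ≈ -1.3125)
a*L(-4, -4) = -21/16*(-4) = 21/4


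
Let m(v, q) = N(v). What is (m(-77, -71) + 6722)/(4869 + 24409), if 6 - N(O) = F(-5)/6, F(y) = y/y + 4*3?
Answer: 40355/175668 ≈ 0.22972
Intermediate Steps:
F(y) = 13 (F(y) = 1 + 12 = 13)
N(O) = 23/6 (N(O) = 6 - 13/6 = 23/6)
m(v, q) = 23/6
(m(-77, -71) + 6722)/(4869 + 24409) = (23/6 + 6722)/(4869 + 24409) = (40355/6)/29278 = (40355/6)*(1/29278) = 40355/175668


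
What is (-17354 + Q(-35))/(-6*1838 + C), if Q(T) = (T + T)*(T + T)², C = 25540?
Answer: -180177/7256 ≈ -24.831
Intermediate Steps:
Q(T) = 8*T³ (Q(T) = (2*T)*(2*T)² = (2*T)*(4*T²) = 8*T³)
(-17354 + Q(-35))/(-6*1838 + C) = (-17354 + 8*(-35)³)/(-6*1838 + 25540) = (-17354 + 8*(-42875))/(-11028 + 25540) = (-17354 - 343000)/14512 = -360354*1/14512 = -180177/7256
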